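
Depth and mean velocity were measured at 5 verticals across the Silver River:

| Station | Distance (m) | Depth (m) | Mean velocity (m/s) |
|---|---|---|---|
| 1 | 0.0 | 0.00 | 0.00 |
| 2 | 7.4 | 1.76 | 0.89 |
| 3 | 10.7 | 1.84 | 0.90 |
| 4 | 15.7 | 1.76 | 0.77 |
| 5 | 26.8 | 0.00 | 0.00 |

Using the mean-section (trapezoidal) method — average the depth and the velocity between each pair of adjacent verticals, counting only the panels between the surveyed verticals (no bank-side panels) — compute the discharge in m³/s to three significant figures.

19.5 m³/s

Panel 1-2: Δb = 7.4 m, d̄ = (0.00+1.76)/2 = 0.88, v̄ = (0.00+0.89)/2 = 0.445 → q = 7.4×0.88×0.445 = 2.898 m³/s
Panel 2-3: Δb = 3.3 m, d̄ = (1.76+1.84)/2 = 1.8, v̄ = (0.89+0.90)/2 = 0.895 → q = 3.3×1.8×0.895 = 5.316 m³/s
Panel 3-4: Δb = 5 m, d̄ = (1.84+1.76)/2 = 1.8, v̄ = (0.90+0.77)/2 = 0.835 → q = 5×1.8×0.835 = 7.515 m³/s
Panel 4-5: Δb = 11.1 m, d̄ = (1.76+0.00)/2 = 0.88, v̄ = (0.77+0.00)/2 = 0.385 → q = 11.1×0.88×0.385 = 3.761 m³/s
Q = Σ q = 19.49 m³/s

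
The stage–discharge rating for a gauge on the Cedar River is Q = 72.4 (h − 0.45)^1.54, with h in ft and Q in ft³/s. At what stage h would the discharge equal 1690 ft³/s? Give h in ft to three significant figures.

h − h₀ = (Q/C)^(1/b) = (1690/72.4)^(1/1.54) = 7.734 ft
h = 0.45 + 7.734 = 8.184 ft

8.18 ft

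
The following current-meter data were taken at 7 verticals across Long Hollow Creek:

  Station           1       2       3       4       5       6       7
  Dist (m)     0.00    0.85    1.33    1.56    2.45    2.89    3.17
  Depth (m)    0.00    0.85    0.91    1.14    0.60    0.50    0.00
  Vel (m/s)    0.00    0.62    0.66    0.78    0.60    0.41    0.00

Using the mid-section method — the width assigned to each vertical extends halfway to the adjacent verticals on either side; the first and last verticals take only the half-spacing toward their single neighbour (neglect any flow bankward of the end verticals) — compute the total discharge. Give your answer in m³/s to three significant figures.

1.37 m³/s

w_2 = (1.33 − 0.00)/2 = 0.665 m; q_2 = 0.62 × 0.85 × 0.665 = 0.3505 m³/s
w_3 = (1.56 − 0.85)/2 = 0.355 m; q_3 = 0.66 × 0.91 × 0.355 = 0.2132 m³/s
w_4 = (2.45 − 1.33)/2 = 0.56 m; q_4 = 0.78 × 1.14 × 0.56 = 0.4980 m³/s
w_5 = (2.89 − 1.56)/2 = 0.665 m; q_5 = 0.60 × 0.60 × 0.665 = 0.2394 m³/s
w_6 = (3.17 − 2.45)/2 = 0.36 m; q_6 = 0.41 × 0.50 × 0.36 = 0.07380 m³/s
Stations 1, 7 contribute zero (depth or velocity is 0).
Q = Σ qᵢ = 1.375 m³/s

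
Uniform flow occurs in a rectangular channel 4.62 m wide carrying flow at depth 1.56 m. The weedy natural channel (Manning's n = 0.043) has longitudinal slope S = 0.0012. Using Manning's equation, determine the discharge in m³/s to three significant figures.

A = b·y = 4.62 × 1.56 = 7.207 m²
P = b + 2y = 4.62 + 2×1.56 = 7.740 m
R = A/P = 7.207/7.740 = 0.9312 m
Q = (1/n)·A·R^(2/3)·S^(1/2) = (1/0.043) × 7.207 × 0.9312^(2/3) × 0.0012^(1/2) = 5.537 m³/s

5.54 m³/s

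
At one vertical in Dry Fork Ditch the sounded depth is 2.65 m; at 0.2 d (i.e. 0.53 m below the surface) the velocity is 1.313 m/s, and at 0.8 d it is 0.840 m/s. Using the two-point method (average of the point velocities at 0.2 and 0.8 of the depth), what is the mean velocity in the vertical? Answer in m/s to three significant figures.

1.08 m/s

v̄ = (1.313 + 0.840) / 2 = 1.077 m/s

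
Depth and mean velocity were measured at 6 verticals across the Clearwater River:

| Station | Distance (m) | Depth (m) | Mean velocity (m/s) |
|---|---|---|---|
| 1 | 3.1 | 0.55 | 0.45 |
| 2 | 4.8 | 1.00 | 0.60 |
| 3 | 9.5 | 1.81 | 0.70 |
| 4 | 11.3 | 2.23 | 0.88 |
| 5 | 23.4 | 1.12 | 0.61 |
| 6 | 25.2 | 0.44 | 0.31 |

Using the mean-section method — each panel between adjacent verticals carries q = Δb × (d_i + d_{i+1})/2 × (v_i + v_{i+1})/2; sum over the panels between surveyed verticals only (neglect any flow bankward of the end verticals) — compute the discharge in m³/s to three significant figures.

Panel 1-2: Δb = 1.7 m, d̄ = (0.55+1.00)/2 = 0.775, v̄ = (0.45+0.60)/2 = 0.525 → q = 1.7×0.775×0.525 = 0.6917 m³/s
Panel 2-3: Δb = 4.7 m, d̄ = (1.00+1.81)/2 = 1.405, v̄ = (0.60+0.70)/2 = 0.65 → q = 4.7×1.405×0.65 = 4.292 m³/s
Panel 3-4: Δb = 1.8 m, d̄ = (1.81+2.23)/2 = 2.02, v̄ = (0.70+0.88)/2 = 0.79 → q = 1.8×2.02×0.79 = 2.872 m³/s
Panel 4-5: Δb = 12.1 m, d̄ = (2.23+1.12)/2 = 1.675, v̄ = (0.88+0.61)/2 = 0.745 → q = 12.1×1.675×0.745 = 15.10 m³/s
Panel 5-6: Δb = 1.8 m, d̄ = (1.12+0.44)/2 = 0.78, v̄ = (0.61+0.31)/2 = 0.46 → q = 1.8×0.78×0.46 = 0.6458 m³/s
Q = Σ q = 23.60 m³/s

23.6 m³/s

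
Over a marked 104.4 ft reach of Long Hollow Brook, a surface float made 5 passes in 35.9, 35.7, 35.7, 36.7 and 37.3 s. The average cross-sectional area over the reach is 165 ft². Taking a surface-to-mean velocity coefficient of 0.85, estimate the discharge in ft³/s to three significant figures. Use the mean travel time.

t̄ = (35.9 + 35.7 + 35.7 + 36.7 + 37.3) / 5 = 36.26 s
v_surface = L / t̄ = 104.4 / 36.26 = 2.879 ft/s
v_mean = 0.85 × 2.879 = 2.447 ft/s
Q = A × v_mean = 165 × 2.447 = 403.8 ft³/s

404 ft³/s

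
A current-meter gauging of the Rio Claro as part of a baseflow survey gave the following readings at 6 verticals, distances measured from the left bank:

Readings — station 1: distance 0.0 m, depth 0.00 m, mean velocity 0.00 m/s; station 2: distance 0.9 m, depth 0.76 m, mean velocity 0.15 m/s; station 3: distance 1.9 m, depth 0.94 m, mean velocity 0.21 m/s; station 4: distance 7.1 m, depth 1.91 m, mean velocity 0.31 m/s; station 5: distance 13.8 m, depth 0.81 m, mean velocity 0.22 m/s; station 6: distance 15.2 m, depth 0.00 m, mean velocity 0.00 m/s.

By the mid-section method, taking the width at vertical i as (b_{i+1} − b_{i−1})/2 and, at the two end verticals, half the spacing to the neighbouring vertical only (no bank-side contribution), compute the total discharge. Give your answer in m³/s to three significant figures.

w_2 = (1.9 − 0.0)/2 = 0.95 m; q_2 = 0.15 × 0.76 × 0.95 = 0.1083 m³/s
w_3 = (7.1 − 0.9)/2 = 3.1 m; q_3 = 0.21 × 0.94 × 3.1 = 0.6119 m³/s
w_4 = (13.8 − 1.9)/2 = 5.95 m; q_4 = 0.31 × 1.91 × 5.95 = 3.523 m³/s
w_5 = (15.2 − 7.1)/2 = 4.05 m; q_5 = 0.22 × 0.81 × 4.05 = 0.7217 m³/s
Stations 1, 6 contribute zero (depth or velocity is 0).
Q = Σ qᵢ = 4.965 m³/s

4.96 m³/s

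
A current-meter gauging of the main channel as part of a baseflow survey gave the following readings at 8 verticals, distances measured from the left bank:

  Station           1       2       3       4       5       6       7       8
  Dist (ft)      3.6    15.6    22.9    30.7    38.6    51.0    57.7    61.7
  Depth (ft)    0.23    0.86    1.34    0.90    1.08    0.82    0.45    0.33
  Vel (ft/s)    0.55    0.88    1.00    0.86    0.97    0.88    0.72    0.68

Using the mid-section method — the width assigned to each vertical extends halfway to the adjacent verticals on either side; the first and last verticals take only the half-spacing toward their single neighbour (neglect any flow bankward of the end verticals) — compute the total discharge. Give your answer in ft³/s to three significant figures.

w_1 = (15.6 − 3.6)/2 = 6 ft; q_1 = 0.55 × 0.23 × 6 = 0.7590 ft³/s
w_2 = (22.9 − 3.6)/2 = 9.65 ft; q_2 = 0.88 × 0.86 × 9.65 = 7.303 ft³/s
w_3 = (30.7 − 15.6)/2 = 7.55 ft; q_3 = 1.00 × 1.34 × 7.55 = 10.12 ft³/s
w_4 = (38.6 − 22.9)/2 = 7.85 ft; q_4 = 0.86 × 0.90 × 7.85 = 6.076 ft³/s
w_5 = (51.0 − 30.7)/2 = 10.15 ft; q_5 = 0.97 × 1.08 × 10.15 = 10.63 ft³/s
w_6 = (57.7 − 38.6)/2 = 9.55 ft; q_6 = 0.88 × 0.82 × 9.55 = 6.891 ft³/s
w_7 = (61.7 − 51.0)/2 = 5.35 ft; q_7 = 0.72 × 0.45 × 5.35 = 1.733 ft³/s
w_8 = (61.7 − 57.7)/2 = 2 ft; q_8 = 0.68 × 0.33 × 2 = 0.4488 ft³/s
Q = Σ qᵢ = 43.96 ft³/s

44.0 ft³/s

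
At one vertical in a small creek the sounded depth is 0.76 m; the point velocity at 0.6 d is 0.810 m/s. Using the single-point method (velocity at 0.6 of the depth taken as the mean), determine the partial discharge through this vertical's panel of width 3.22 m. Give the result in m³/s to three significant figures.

v̄ = v₀.₆ = 0.810 m/s
q = v̄ × d × w = 0.8100 × 0.76 × 3.22 = 1.982 m³/s

1.98 m³/s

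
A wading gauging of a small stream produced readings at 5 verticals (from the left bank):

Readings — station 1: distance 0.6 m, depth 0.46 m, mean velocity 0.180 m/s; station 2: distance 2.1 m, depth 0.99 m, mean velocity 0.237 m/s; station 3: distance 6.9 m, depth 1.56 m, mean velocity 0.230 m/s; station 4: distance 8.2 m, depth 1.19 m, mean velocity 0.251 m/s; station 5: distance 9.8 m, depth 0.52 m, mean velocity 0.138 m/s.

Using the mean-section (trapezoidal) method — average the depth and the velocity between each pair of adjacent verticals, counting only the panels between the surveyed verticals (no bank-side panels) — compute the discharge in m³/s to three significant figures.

2.35 m³/s

Panel 1-2: Δb = 1.5 m, d̄ = (0.46+0.99)/2 = 0.725, v̄ = (0.180+0.237)/2 = 0.2085 → q = 1.5×0.725×0.2085 = 0.2267 m³/s
Panel 2-3: Δb = 4.8 m, d̄ = (0.99+1.56)/2 = 1.275, v̄ = (0.237+0.230)/2 = 0.2335 → q = 4.8×1.275×0.2335 = 1.429 m³/s
Panel 3-4: Δb = 1.3 m, d̄ = (1.56+1.19)/2 = 1.375, v̄ = (0.230+0.251)/2 = 0.2405 → q = 1.3×1.375×0.2405 = 0.4299 m³/s
Panel 4-5: Δb = 1.6 m, d̄ = (1.19+0.52)/2 = 0.855, v̄ = (0.251+0.138)/2 = 0.1945 → q = 1.6×0.855×0.1945 = 0.2661 m³/s
Q = Σ q = 2.352 m³/s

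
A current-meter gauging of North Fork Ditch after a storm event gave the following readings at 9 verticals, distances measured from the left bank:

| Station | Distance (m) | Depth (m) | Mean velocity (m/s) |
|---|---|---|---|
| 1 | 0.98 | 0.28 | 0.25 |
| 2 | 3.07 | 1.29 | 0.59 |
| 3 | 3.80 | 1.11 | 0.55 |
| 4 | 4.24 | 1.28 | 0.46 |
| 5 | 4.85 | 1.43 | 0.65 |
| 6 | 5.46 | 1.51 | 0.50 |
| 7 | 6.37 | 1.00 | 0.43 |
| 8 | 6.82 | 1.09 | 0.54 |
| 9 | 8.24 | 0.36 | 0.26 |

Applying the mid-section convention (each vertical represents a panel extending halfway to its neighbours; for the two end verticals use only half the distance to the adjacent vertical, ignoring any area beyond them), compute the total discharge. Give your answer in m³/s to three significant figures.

w_1 = (3.07 − 0.98)/2 = 1.045 m; q_1 = 0.25 × 0.28 × 1.045 = 0.07315 m³/s
w_2 = (3.80 − 0.98)/2 = 1.41 m; q_2 = 0.59 × 1.29 × 1.41 = 1.073 m³/s
w_3 = (4.24 − 3.07)/2 = 0.585 m; q_3 = 0.55 × 1.11 × 0.585 = 0.3571 m³/s
w_4 = (4.85 − 3.80)/2 = 0.525 m; q_4 = 0.46 × 1.28 × 0.525 = 0.3091 m³/s
w_5 = (5.46 − 4.24)/2 = 0.61 m; q_5 = 0.65 × 1.43 × 0.61 = 0.5670 m³/s
w_6 = (6.37 − 4.85)/2 = 0.76 m; q_6 = 0.50 × 1.51 × 0.76 = 0.5738 m³/s
w_7 = (6.82 − 5.46)/2 = 0.68 m; q_7 = 0.43 × 1.00 × 0.68 = 0.2924 m³/s
w_8 = (8.24 − 6.37)/2 = 0.935 m; q_8 = 0.54 × 1.09 × 0.935 = 0.5503 m³/s
w_9 = (8.24 − 6.82)/2 = 0.71 m; q_9 = 0.26 × 0.36 × 0.71 = 0.06646 m³/s
Q = Σ qᵢ = 3.863 m³/s

3.86 m³/s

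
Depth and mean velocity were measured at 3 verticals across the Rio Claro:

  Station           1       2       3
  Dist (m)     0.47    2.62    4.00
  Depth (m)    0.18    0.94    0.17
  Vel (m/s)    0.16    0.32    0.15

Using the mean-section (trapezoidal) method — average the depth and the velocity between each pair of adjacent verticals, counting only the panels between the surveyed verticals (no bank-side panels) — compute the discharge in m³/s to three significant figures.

0.469 m³/s

Panel 1-2: Δb = 2.15 m, d̄ = (0.18+0.94)/2 = 0.56, v̄ = (0.16+0.32)/2 = 0.24 → q = 2.15×0.56×0.24 = 0.2890 m³/s
Panel 2-3: Δb = 1.38 m, d̄ = (0.94+0.17)/2 = 0.555, v̄ = (0.32+0.15)/2 = 0.235 → q = 1.38×0.555×0.235 = 0.1800 m³/s
Q = Σ q = 0.4689 m³/s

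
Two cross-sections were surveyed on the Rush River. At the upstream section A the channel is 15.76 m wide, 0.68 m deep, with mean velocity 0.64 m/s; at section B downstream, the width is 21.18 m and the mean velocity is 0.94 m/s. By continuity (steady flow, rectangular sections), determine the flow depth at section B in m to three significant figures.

Q = A₁V₁ = (15.76×0.68) × 0.64 = 6.859 m³/s
d₂ = Q/(b₂ V₂) = 6.859/(21.18×0.94) = 0.3445 m

0.345 m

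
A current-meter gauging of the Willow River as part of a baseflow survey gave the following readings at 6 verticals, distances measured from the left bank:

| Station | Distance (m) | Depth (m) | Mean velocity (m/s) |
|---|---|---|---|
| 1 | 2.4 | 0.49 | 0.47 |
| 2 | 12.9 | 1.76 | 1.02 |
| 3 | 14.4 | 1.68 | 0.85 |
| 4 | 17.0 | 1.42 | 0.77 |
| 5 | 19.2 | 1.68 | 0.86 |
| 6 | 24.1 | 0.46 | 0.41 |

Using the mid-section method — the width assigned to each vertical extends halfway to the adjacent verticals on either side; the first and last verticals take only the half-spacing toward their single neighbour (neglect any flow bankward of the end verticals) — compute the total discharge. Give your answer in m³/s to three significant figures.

23.1 m³/s

w_1 = (12.9 − 2.4)/2 = 5.25 m; q_1 = 0.47 × 0.49 × 5.25 = 1.209 m³/s
w_2 = (14.4 − 2.4)/2 = 6 m; q_2 = 1.02 × 1.76 × 6 = 10.77 m³/s
w_3 = (17.0 − 12.9)/2 = 2.05 m; q_3 = 0.85 × 1.68 × 2.05 = 2.927 m³/s
w_4 = (19.2 − 14.4)/2 = 2.4 m; q_4 = 0.77 × 1.42 × 2.4 = 2.624 m³/s
w_5 = (24.1 − 17.0)/2 = 3.55 m; q_5 = 0.86 × 1.68 × 3.55 = 5.129 m³/s
w_6 = (24.1 − 19.2)/2 = 2.45 m; q_6 = 0.41 × 0.46 × 2.45 = 0.4621 m³/s
Q = Σ qᵢ = 23.12 m³/s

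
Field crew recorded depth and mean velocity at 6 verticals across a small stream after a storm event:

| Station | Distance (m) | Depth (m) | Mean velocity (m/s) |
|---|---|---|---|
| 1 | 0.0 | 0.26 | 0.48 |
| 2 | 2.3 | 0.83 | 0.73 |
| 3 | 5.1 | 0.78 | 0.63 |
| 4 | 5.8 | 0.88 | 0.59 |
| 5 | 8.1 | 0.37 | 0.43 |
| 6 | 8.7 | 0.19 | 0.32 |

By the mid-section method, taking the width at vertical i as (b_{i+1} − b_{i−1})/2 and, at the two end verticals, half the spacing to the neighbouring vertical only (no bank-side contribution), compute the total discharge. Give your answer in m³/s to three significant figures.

3.58 m³/s

w_1 = (2.3 − 0.0)/2 = 1.15 m; q_1 = 0.48 × 0.26 × 1.15 = 0.1435 m³/s
w_2 = (5.1 − 0.0)/2 = 2.55 m; q_2 = 0.73 × 0.83 × 2.55 = 1.545 m³/s
w_3 = (5.8 − 2.3)/2 = 1.75 m; q_3 = 0.63 × 0.78 × 1.75 = 0.8600 m³/s
w_4 = (8.1 − 5.1)/2 = 1.5 m; q_4 = 0.59 × 0.88 × 1.5 = 0.7788 m³/s
w_5 = (8.7 − 5.8)/2 = 1.45 m; q_5 = 0.43 × 0.37 × 1.45 = 0.2307 m³/s
w_6 = (8.7 − 8.1)/2 = 0.3 m; q_6 = 0.32 × 0.19 × 0.3 = 0.01824 m³/s
Q = Σ qᵢ = 3.576 m³/s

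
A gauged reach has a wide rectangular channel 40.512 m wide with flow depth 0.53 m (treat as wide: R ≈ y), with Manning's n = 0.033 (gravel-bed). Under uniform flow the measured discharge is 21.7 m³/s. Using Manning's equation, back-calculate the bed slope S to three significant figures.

A = b·y = 40.512 × 0.53 = 21.47 m²
Wide channel: R ≈ y = 0.53 m
S = (Q·n / (1·A·R^(2/3)))² = (21.7×0.033 / (1×21.47×0.6549))² = 0.002593

0.00259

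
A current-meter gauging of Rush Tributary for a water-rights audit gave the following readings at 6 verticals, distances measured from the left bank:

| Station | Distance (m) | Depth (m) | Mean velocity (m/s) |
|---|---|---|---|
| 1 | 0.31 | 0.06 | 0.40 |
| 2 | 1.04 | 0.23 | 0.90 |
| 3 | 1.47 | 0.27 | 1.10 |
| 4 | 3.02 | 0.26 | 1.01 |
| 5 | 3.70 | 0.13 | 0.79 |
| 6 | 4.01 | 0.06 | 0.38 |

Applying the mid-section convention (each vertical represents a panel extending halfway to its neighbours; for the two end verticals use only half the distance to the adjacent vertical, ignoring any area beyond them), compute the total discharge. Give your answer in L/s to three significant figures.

w_1 = (1.04 − 0.31)/2 = 0.365 m; q_1 = 0.40 × 0.06 × 0.365 = 0.008760 m³/s
w_2 = (1.47 − 0.31)/2 = 0.58 m; q_2 = 0.90 × 0.23 × 0.58 = 0.1201 m³/s
w_3 = (3.02 − 1.04)/2 = 0.99 m; q_3 = 1.10 × 0.27 × 0.99 = 0.2940 m³/s
w_4 = (3.70 − 1.47)/2 = 1.115 m; q_4 = 1.01 × 0.26 × 1.115 = 0.2928 m³/s
w_5 = (4.01 − 3.02)/2 = 0.495 m; q_5 = 0.79 × 0.13 × 0.495 = 0.05084 m³/s
w_6 = (4.01 − 3.70)/2 = 0.155 m; q_6 = 0.38 × 0.06 × 0.155 = 0.003534 m³/s
Q = Σ qᵢ = 0.7700 m³/s
= 0.7700 × 1000 = 770.0 L/s

770 L/s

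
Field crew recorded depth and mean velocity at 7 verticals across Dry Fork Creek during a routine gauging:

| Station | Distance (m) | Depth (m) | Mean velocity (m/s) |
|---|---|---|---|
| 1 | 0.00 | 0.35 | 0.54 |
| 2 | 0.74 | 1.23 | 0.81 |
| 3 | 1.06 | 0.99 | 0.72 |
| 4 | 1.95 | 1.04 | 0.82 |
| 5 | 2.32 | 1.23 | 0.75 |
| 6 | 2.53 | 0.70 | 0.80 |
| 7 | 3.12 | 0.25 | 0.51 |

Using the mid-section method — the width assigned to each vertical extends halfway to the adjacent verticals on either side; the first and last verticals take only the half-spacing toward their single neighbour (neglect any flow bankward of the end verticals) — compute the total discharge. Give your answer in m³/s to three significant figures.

w_1 = (0.74 − 0.00)/2 = 0.37 m; q_1 = 0.54 × 0.35 × 0.37 = 0.06993 m³/s
w_2 = (1.06 − 0.00)/2 = 0.53 m; q_2 = 0.81 × 1.23 × 0.53 = 0.5280 m³/s
w_3 = (1.95 − 0.74)/2 = 0.605 m; q_3 = 0.72 × 0.99 × 0.605 = 0.4312 m³/s
w_4 = (2.32 − 1.06)/2 = 0.63 m; q_4 = 0.82 × 1.04 × 0.63 = 0.5373 m³/s
w_5 = (2.53 − 1.95)/2 = 0.29 m; q_5 = 0.75 × 1.23 × 0.29 = 0.2675 m³/s
w_6 = (3.12 − 2.32)/2 = 0.4 m; q_6 = 0.80 × 0.70 × 0.4 = 0.2240 m³/s
w_7 = (3.12 − 2.53)/2 = 0.295 m; q_7 = 0.51 × 0.25 × 0.295 = 0.03761 m³/s
Q = Σ qᵢ = 2.096 m³/s

2.10 m³/s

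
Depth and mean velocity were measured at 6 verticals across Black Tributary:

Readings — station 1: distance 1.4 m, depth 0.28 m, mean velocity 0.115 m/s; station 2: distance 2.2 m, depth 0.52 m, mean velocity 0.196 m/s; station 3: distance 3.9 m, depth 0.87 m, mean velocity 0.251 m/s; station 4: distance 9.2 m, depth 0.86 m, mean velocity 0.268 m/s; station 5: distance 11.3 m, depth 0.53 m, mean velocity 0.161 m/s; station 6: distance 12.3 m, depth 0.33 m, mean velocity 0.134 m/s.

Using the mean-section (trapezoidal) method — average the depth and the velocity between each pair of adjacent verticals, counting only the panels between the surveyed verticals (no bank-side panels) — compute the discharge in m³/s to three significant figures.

Panel 1-2: Δb = 0.8 m, d̄ = (0.28+0.52)/2 = 0.4, v̄ = (0.115+0.196)/2 = 0.1555 → q = 0.8×0.4×0.1555 = 0.04976 m³/s
Panel 2-3: Δb = 1.7 m, d̄ = (0.52+0.87)/2 = 0.695, v̄ = (0.196+0.251)/2 = 0.2235 → q = 1.7×0.695×0.2235 = 0.2641 m³/s
Panel 3-4: Δb = 5.3 m, d̄ = (0.87+0.86)/2 = 0.865, v̄ = (0.251+0.268)/2 = 0.2595 → q = 5.3×0.865×0.2595 = 1.190 m³/s
Panel 4-5: Δb = 2.1 m, d̄ = (0.86+0.53)/2 = 0.695, v̄ = (0.268+0.161)/2 = 0.2145 → q = 2.1×0.695×0.2145 = 0.3131 m³/s
Panel 5-6: Δb = 1 m, d̄ = (0.53+0.33)/2 = 0.43, v̄ = (0.161+0.134)/2 = 0.1475 → q = 1×0.43×0.1475 = 0.06343 m³/s
Q = Σ q = 1.880 m³/s

1.88 m³/s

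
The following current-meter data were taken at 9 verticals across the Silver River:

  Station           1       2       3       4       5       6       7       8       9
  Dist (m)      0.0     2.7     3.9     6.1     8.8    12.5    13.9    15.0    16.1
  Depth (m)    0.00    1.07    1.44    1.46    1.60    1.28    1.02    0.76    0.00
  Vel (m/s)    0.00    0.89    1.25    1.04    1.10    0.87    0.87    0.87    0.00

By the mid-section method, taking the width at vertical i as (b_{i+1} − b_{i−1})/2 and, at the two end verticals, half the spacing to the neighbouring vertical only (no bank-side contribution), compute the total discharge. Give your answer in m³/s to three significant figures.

18.9 m³/s

w_2 = (3.9 − 0.0)/2 = 1.95 m; q_2 = 0.89 × 1.07 × 1.95 = 1.857 m³/s
w_3 = (6.1 − 2.7)/2 = 1.7 m; q_3 = 1.25 × 1.44 × 1.7 = 3.060 m³/s
w_4 = (8.8 − 3.9)/2 = 2.45 m; q_4 = 1.04 × 1.46 × 2.45 = 3.720 m³/s
w_5 = (12.5 − 6.1)/2 = 3.2 m; q_5 = 1.10 × 1.60 × 3.2 = 5.632 m³/s
w_6 = (13.9 − 8.8)/2 = 2.55 m; q_6 = 0.87 × 1.28 × 2.55 = 2.840 m³/s
w_7 = (15.0 − 12.5)/2 = 1.25 m; q_7 = 0.87 × 1.02 × 1.25 = 1.109 m³/s
w_8 = (16.1 − 13.9)/2 = 1.1 m; q_8 = 0.87 × 0.76 × 1.1 = 0.7273 m³/s
Stations 1, 9 contribute zero (depth or velocity is 0).
Q = Σ qᵢ = 18.95 m³/s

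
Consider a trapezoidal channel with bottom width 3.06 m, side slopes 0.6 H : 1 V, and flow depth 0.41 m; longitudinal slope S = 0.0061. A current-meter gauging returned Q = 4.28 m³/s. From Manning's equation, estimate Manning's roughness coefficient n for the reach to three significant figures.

A = (b + z·y)·y = (3.06 + 0.6×0.41)×0.41 = 1.355 m²
P = b + 2y√(1+z²) = 3.06 + 2×0.41×√(1+0.6²) = 4.016 m
R = A/P = 1.355/4.016 = 0.3375 m
n = (1/Q)·A·R^(2/3)·S^(1/2) = (1/4.28) × 1.355 × 0.4847 × 0.07810 = 0.01199

0.0120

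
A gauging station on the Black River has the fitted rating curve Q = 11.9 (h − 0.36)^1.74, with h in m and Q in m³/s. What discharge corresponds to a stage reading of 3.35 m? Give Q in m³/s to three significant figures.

Q = 11.9 × (3.35 − 0.36)^1.74 = 11.9 × 2.99^1.74 = 80.02 m³/s

80.0 m³/s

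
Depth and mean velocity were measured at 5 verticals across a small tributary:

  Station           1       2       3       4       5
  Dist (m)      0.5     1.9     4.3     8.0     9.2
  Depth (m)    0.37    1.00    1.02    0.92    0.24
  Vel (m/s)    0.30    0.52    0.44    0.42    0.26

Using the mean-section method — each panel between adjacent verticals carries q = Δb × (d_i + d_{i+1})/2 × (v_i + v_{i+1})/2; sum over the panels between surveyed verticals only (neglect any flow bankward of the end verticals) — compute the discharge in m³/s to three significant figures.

3.34 m³/s

Panel 1-2: Δb = 1.4 m, d̄ = (0.37+1.00)/2 = 0.685, v̄ = (0.30+0.52)/2 = 0.41 → q = 1.4×0.685×0.41 = 0.3932 m³/s
Panel 2-3: Δb = 2.4 m, d̄ = (1.00+1.02)/2 = 1.01, v̄ = (0.52+0.44)/2 = 0.48 → q = 2.4×1.01×0.48 = 1.164 m³/s
Panel 3-4: Δb = 3.7 m, d̄ = (1.02+0.92)/2 = 0.97, v̄ = (0.44+0.42)/2 = 0.43 → q = 3.7×0.97×0.43 = 1.543 m³/s
Panel 4-5: Δb = 1.2 m, d̄ = (0.92+0.24)/2 = 0.58, v̄ = (0.42+0.26)/2 = 0.34 → q = 1.2×0.58×0.34 = 0.2366 m³/s
Q = Σ q = 3.337 m³/s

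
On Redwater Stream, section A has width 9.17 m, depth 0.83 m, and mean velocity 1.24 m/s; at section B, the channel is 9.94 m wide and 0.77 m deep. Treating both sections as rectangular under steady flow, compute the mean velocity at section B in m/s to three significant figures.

1.23 m/s

Q = A₁V₁ = (9.17×0.83) × 1.24 = 9.438 m³/s
A₂ = 9.94 × 0.77 = 7.654 m²
V₂ = Q/A₂ = 9.438/7.654 = 1.233 m/s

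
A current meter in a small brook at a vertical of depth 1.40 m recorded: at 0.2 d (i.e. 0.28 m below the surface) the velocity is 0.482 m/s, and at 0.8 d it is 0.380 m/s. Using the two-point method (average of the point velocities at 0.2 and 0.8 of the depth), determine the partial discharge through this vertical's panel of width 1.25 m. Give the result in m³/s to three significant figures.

v̄ = (0.482 + 0.380) / 2 = 0.4310 m/s
q = v̄ × d × w = 0.4310 × 1.40 × 1.25 = 0.7543 m³/s

0.754 m³/s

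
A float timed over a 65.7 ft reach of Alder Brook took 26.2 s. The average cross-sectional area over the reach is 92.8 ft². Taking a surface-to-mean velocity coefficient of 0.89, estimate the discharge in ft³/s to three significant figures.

207 ft³/s

v_surface = L / t̄ = 65.7 / 26.2 = 2.508 ft/s
v_mean = 0.89 × 2.508 = 2.232 ft/s
Q = A × v_mean = 92.8 × 2.232 = 207.1 ft³/s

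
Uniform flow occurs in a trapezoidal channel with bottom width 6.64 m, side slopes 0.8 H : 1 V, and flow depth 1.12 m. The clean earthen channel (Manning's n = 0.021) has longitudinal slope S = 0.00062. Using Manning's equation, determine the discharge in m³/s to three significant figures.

A = (b + z·y)·y = (6.64 + 0.8×1.12)×1.12 = 8.440 m²
P = b + 2y√(1+z²) = 6.64 + 2×1.12×√(1+0.8²) = 9.509 m
R = A/P = 8.440/9.509 = 0.8877 m
Q = (1/n)·A·R^(2/3)·S^(1/2) = (1/0.021) × 8.440 × 0.8877^(2/3) × 0.00062^(1/2) = 9.243 m³/s

9.24 m³/s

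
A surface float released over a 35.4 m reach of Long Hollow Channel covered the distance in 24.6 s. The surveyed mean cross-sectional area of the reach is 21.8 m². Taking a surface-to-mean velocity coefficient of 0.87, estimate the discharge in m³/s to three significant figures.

v_surface = L / t̄ = 35.4 / 24.6 = 1.439 m/s
v_mean = 0.87 × 1.439 = 1.252 m/s
Q = A × v_mean = 21.8 × 1.252 = 27.29 m³/s

27.3 m³/s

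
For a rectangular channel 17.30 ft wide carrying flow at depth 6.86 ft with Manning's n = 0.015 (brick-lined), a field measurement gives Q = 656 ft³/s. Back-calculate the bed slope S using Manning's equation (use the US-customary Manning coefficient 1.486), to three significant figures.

0.000520

A = b·y = 17.30 × 6.86 = 118.7 ft²
P = b + 2y = 17.30 + 2×6.86 = 31.02 ft
R = A/P = 118.7/31.02 = 3.826 ft
S = (Q·n / (1.486·A·R^(2/3)))² = (656×0.015 / (1.486×118.7×2.446))² = 0.0005203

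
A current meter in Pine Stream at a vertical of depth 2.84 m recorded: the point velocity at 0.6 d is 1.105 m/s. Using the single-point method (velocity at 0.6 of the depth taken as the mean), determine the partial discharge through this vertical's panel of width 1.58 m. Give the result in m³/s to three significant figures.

4.96 m³/s

v̄ = v₀.₆ = 1.105 m/s
q = v̄ × d × w = 1.105 × 2.84 × 1.58 = 4.958 m³/s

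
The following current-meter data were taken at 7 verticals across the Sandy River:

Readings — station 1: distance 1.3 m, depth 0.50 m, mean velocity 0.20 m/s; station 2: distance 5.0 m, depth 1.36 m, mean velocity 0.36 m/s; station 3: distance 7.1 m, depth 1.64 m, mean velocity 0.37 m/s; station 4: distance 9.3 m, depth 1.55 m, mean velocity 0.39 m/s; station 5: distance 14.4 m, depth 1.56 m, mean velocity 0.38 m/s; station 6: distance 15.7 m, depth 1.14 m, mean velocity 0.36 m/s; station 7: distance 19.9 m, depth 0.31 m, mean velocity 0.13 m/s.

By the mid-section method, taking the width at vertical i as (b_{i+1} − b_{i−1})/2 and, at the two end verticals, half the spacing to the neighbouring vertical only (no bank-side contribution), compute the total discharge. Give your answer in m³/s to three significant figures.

w_1 = (5.0 − 1.3)/2 = 1.85 m; q_1 = 0.20 × 0.50 × 1.85 = 0.1850 m³/s
w_2 = (7.1 − 1.3)/2 = 2.9 m; q_2 = 0.36 × 1.36 × 2.9 = 1.420 m³/s
w_3 = (9.3 − 5.0)/2 = 2.15 m; q_3 = 0.37 × 1.64 × 2.15 = 1.305 m³/s
w_4 = (14.4 − 7.1)/2 = 3.65 m; q_4 = 0.39 × 1.55 × 3.65 = 2.206 m³/s
w_5 = (15.7 − 9.3)/2 = 3.2 m; q_5 = 0.38 × 1.56 × 3.2 = 1.897 m³/s
w_6 = (19.9 − 14.4)/2 = 2.75 m; q_6 = 0.36 × 1.14 × 2.75 = 1.129 m³/s
w_7 = (19.9 − 15.7)/2 = 2.1 m; q_7 = 0.13 × 0.31 × 2.1 = 0.08463 m³/s
Q = Σ qᵢ = 8.226 m³/s

8.23 m³/s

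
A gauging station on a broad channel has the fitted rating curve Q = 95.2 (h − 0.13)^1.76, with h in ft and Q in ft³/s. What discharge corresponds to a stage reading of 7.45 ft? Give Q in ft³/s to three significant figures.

Q = 95.2 × (7.45 − 0.13)^1.76 = 95.2 × 7.32^1.76 = 3164 ft³/s

3160 ft³/s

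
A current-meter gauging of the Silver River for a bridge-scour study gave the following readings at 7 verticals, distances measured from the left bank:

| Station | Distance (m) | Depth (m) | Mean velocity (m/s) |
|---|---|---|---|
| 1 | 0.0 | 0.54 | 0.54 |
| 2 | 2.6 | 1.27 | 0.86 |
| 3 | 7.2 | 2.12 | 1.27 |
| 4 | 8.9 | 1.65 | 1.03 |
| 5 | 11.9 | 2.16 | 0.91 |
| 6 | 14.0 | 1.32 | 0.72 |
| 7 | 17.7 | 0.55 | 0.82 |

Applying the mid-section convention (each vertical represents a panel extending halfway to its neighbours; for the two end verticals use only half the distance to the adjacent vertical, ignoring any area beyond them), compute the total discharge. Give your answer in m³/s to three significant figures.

25.4 m³/s

w_1 = (2.6 − 0.0)/2 = 1.3 m; q_1 = 0.54 × 0.54 × 1.3 = 0.3791 m³/s
w_2 = (7.2 − 0.0)/2 = 3.6 m; q_2 = 0.86 × 1.27 × 3.6 = 3.932 m³/s
w_3 = (8.9 − 2.6)/2 = 3.15 m; q_3 = 1.27 × 2.12 × 3.15 = 8.481 m³/s
w_4 = (11.9 − 7.2)/2 = 2.35 m; q_4 = 1.03 × 1.65 × 2.35 = 3.994 m³/s
w_5 = (14.0 − 8.9)/2 = 2.55 m; q_5 = 0.91 × 2.16 × 2.55 = 5.012 m³/s
w_6 = (17.7 − 11.9)/2 = 2.9 m; q_6 = 0.72 × 1.32 × 2.9 = 2.756 m³/s
w_7 = (17.7 − 14.0)/2 = 1.85 m; q_7 = 0.82 × 0.55 × 1.85 = 0.8344 m³/s
Q = Σ qᵢ = 25.39 m³/s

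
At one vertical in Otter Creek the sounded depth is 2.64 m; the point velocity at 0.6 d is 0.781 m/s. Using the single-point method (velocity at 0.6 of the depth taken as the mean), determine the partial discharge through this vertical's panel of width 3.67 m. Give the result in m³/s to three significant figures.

7.57 m³/s

v̄ = v₀.₆ = 0.781 m/s
q = v̄ × d × w = 0.7810 × 2.64 × 3.67 = 7.567 m³/s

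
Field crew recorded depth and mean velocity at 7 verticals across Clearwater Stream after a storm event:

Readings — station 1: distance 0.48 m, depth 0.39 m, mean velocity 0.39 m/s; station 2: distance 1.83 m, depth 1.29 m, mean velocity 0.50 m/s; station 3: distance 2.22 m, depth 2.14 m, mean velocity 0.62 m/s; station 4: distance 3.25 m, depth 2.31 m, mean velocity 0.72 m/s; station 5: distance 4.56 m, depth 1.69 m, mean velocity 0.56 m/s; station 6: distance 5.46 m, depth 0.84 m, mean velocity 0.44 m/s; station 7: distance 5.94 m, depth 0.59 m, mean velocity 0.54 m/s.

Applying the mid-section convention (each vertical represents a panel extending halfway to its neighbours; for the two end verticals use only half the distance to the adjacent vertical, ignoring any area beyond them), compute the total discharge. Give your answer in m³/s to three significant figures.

w_1 = (1.83 − 0.48)/2 = 0.675 m; q_1 = 0.39 × 0.39 × 0.675 = 0.1027 m³/s
w_2 = (2.22 − 0.48)/2 = 0.87 m; q_2 = 0.50 × 1.29 × 0.87 = 0.5612 m³/s
w_3 = (3.25 − 1.83)/2 = 0.71 m; q_3 = 0.62 × 2.14 × 0.71 = 0.9420 m³/s
w_4 = (4.56 − 2.22)/2 = 1.17 m; q_4 = 0.72 × 2.31 × 1.17 = 1.946 m³/s
w_5 = (5.46 − 3.25)/2 = 1.105 m; q_5 = 0.56 × 1.69 × 1.105 = 1.046 m³/s
w_6 = (5.94 − 4.56)/2 = 0.69 m; q_6 = 0.44 × 0.84 × 0.69 = 0.2550 m³/s
w_7 = (5.94 − 5.46)/2 = 0.24 m; q_7 = 0.54 × 0.59 × 0.24 = 0.07646 m³/s
Q = Σ qᵢ = 4.929 m³/s

4.93 m³/s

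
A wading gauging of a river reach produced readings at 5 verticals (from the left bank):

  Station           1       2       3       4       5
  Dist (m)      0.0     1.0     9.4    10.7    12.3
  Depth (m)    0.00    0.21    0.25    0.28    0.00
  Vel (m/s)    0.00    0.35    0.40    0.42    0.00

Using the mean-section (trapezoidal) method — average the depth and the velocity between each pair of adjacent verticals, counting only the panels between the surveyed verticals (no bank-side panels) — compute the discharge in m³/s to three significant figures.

0.931 m³/s

Panel 1-2: Δb = 1 m, d̄ = (0.00+0.21)/2 = 0.105, v̄ = (0.00+0.35)/2 = 0.175 → q = 1×0.105×0.175 = 0.01838 m³/s
Panel 2-3: Δb = 8.4 m, d̄ = (0.21+0.25)/2 = 0.23, v̄ = (0.35+0.40)/2 = 0.375 → q = 8.4×0.23×0.375 = 0.7245 m³/s
Panel 3-4: Δb = 1.3 m, d̄ = (0.25+0.28)/2 = 0.265, v̄ = (0.40+0.42)/2 = 0.41 → q = 1.3×0.265×0.41 = 0.1412 m³/s
Panel 4-5: Δb = 1.6 m, d̄ = (0.28+0.00)/2 = 0.14, v̄ = (0.42+0.00)/2 = 0.21 → q = 1.6×0.14×0.21 = 0.04704 m³/s
Q = Σ q = 0.9312 m³/s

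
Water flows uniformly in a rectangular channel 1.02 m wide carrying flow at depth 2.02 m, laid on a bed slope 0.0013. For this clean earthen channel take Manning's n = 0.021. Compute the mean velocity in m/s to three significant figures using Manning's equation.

A = b·y = 1.02 × 2.02 = 2.060 m²
P = b + 2y = 1.02 + 2×2.02 = 5.060 m
R = A/P = 2.060/5.060 = 0.4072 m
Q = (1/n)·A·R^(2/3)·S^(1/2) = (1/0.021) × 2.060 × 0.4072^(2/3) × 0.0013^(1/2) = 1.943 m³/s
V = Q/A = 1.943/2.060 = 0.9432 m/s

0.943 m/s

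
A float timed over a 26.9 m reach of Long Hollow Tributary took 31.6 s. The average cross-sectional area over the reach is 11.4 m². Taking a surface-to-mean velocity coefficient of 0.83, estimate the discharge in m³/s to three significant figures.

8.05 m³/s

v_surface = L / t̄ = 26.9 / 31.6 = 0.8513 m/s
v_mean = 0.83 × 0.8513 = 0.7066 m/s
Q = A × v_mean = 11.4 × 0.7066 = 8.055 m³/s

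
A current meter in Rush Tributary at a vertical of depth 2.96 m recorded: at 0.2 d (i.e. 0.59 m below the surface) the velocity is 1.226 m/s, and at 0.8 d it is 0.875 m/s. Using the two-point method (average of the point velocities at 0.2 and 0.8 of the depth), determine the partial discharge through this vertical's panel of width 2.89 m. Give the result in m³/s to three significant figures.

8.99 m³/s

v̄ = (1.226 + 0.875) / 2 = 1.051 m/s
q = v̄ × d × w = 1.051 × 2.96 × 2.89 = 8.986 m³/s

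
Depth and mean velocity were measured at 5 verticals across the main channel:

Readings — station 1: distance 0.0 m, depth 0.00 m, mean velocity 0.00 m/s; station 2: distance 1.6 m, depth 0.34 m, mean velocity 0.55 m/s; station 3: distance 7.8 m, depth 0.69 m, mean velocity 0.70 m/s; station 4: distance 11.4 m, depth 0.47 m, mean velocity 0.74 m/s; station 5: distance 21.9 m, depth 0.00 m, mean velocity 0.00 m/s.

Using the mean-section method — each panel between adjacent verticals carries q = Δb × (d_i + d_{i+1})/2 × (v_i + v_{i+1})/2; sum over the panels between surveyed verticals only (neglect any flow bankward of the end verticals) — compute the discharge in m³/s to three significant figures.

4.49 m³/s

Panel 1-2: Δb = 1.6 m, d̄ = (0.00+0.34)/2 = 0.17, v̄ = (0.00+0.55)/2 = 0.275 → q = 1.6×0.17×0.275 = 0.07480 m³/s
Panel 2-3: Δb = 6.2 m, d̄ = (0.34+0.69)/2 = 0.515, v̄ = (0.55+0.70)/2 = 0.625 → q = 6.2×0.515×0.625 = 1.996 m³/s
Panel 3-4: Δb = 3.6 m, d̄ = (0.69+0.47)/2 = 0.58, v̄ = (0.70+0.74)/2 = 0.72 → q = 3.6×0.58×0.72 = 1.503 m³/s
Panel 4-5: Δb = 10.5 m, d̄ = (0.47+0.00)/2 = 0.235, v̄ = (0.74+0.00)/2 = 0.37 → q = 10.5×0.235×0.37 = 0.9130 m³/s
Q = Σ q = 4.487 m³/s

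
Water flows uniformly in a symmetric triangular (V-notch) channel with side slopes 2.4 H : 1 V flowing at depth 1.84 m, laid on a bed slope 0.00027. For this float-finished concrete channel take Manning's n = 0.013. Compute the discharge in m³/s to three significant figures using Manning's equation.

9.21 m³/s

A = z·y² = 2.4×1.84² = 8.125 m²
P = 2y√(1+z²) = 2×1.84×√(1+2.4²) = 9.568 m
R = A/P = 8.125/9.568 = 0.8492 m
Q = (1/n)·A·R^(2/3)·S^(1/2) = (1/0.013) × 8.125 × 0.8492^(2/3) × 0.00027^(1/2) = 9.210 m³/s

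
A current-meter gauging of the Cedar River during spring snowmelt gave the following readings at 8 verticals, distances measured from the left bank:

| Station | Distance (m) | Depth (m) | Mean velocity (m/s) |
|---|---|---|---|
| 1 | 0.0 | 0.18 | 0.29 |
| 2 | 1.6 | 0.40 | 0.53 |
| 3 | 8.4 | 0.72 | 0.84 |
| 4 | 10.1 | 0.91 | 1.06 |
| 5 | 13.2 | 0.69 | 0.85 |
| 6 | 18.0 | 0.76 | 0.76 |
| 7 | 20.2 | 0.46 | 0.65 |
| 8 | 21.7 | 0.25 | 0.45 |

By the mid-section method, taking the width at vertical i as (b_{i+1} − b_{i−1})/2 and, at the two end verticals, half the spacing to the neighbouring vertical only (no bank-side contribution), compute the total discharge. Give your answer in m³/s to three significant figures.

10.8 m³/s

w_1 = (1.6 − 0.0)/2 = 0.8 m; q_1 = 0.29 × 0.18 × 0.8 = 0.04176 m³/s
w_2 = (8.4 − 0.0)/2 = 4.2 m; q_2 = 0.53 × 0.40 × 4.2 = 0.8904 m³/s
w_3 = (10.1 − 1.6)/2 = 4.25 m; q_3 = 0.84 × 0.72 × 4.25 = 2.570 m³/s
w_4 = (13.2 − 8.4)/2 = 2.4 m; q_4 = 1.06 × 0.91 × 2.4 = 2.315 m³/s
w_5 = (18.0 − 10.1)/2 = 3.95 m; q_5 = 0.85 × 0.69 × 3.95 = 2.317 m³/s
w_6 = (20.2 − 13.2)/2 = 3.5 m; q_6 = 0.76 × 0.76 × 3.5 = 2.022 m³/s
w_7 = (21.7 − 18.0)/2 = 1.85 m; q_7 = 0.65 × 0.46 × 1.85 = 0.5532 m³/s
w_8 = (21.7 − 20.2)/2 = 0.75 m; q_8 = 0.45 × 0.25 × 0.75 = 0.08438 m³/s
Q = Σ qᵢ = 10.79 m³/s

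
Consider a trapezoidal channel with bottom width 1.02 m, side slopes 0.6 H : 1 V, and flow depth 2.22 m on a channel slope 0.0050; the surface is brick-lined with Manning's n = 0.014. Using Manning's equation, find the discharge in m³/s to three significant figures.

23.5 m³/s

A = (b + z·y)·y = (1.02 + 0.6×2.22)×2.22 = 5.221 m²
P = b + 2y√(1+z²) = 1.02 + 2×2.22×√(1+0.6²) = 6.198 m
R = A/P = 5.221/6.198 = 0.8425 m
Q = (1/n)·A·R^(2/3)·S^(1/2) = (1/0.014) × 5.221 × 0.8425^(2/3) × 0.0050^(1/2) = 23.52 m³/s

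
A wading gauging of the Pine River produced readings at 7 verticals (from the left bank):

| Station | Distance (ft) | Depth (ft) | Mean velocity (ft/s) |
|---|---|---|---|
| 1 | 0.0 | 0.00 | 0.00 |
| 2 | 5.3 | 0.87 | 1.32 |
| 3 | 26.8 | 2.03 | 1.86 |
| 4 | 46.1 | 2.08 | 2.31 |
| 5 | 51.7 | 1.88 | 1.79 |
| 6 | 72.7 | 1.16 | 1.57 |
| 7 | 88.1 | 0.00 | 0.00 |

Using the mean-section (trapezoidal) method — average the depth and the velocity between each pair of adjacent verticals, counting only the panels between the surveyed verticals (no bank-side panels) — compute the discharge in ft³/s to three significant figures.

217 ft³/s

Panel 1-2: Δb = 5.3 ft, d̄ = (0.00+0.87)/2 = 0.435, v̄ = (0.00+1.32)/2 = 0.66 → q = 5.3×0.435×0.66 = 1.522 ft³/s
Panel 2-3: Δb = 21.5 ft, d̄ = (0.87+2.03)/2 = 1.45, v̄ = (1.32+1.86)/2 = 1.59 → q = 21.5×1.45×1.59 = 49.57 ft³/s
Panel 3-4: Δb = 19.3 ft, d̄ = (2.03+2.08)/2 = 2.055, v̄ = (1.86+2.31)/2 = 2.085 → q = 19.3×2.055×2.085 = 82.69 ft³/s
Panel 4-5: Δb = 5.6 ft, d̄ = (2.08+1.88)/2 = 1.98, v̄ = (2.31+1.79)/2 = 2.05 → q = 5.6×1.98×2.05 = 22.73 ft³/s
Panel 5-6: Δb = 21 ft, d̄ = (1.88+1.16)/2 = 1.52, v̄ = (1.79+1.57)/2 = 1.68 → q = 21×1.52×1.68 = 53.63 ft³/s
Panel 6-7: Δb = 15.4 ft, d̄ = (1.16+0.00)/2 = 0.58, v̄ = (1.57+0.00)/2 = 0.785 → q = 15.4×0.58×0.785 = 7.012 ft³/s
Q = Σ q = 217.2 ft³/s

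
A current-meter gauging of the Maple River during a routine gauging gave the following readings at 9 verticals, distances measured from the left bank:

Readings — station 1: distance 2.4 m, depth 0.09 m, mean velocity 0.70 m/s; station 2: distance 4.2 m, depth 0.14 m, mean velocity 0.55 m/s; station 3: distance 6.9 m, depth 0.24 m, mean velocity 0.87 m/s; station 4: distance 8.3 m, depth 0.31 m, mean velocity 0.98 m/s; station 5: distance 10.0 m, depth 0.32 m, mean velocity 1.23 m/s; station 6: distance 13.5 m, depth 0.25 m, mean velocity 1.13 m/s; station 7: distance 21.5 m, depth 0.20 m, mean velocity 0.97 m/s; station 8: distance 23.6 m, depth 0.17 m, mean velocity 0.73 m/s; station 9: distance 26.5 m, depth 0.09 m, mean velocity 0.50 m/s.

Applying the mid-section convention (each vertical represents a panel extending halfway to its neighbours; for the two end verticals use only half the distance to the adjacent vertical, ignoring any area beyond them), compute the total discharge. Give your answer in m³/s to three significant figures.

w_1 = (4.2 − 2.4)/2 = 0.9 m; q_1 = 0.70 × 0.09 × 0.9 = 0.05670 m³/s
w_2 = (6.9 − 2.4)/2 = 2.25 m; q_2 = 0.55 × 0.14 × 2.25 = 0.1733 m³/s
w_3 = (8.3 − 4.2)/2 = 2.05 m; q_3 = 0.87 × 0.24 × 2.05 = 0.4280 m³/s
w_4 = (10.0 − 6.9)/2 = 1.55 m; q_4 = 0.98 × 0.31 × 1.55 = 0.4709 m³/s
w_5 = (13.5 − 8.3)/2 = 2.6 m; q_5 = 1.23 × 0.32 × 2.6 = 1.023 m³/s
w_6 = (21.5 − 10.0)/2 = 5.75 m; q_6 = 1.13 × 0.25 × 5.75 = 1.624 m³/s
w_7 = (23.6 − 13.5)/2 = 5.05 m; q_7 = 0.97 × 0.20 × 5.05 = 0.9797 m³/s
w_8 = (26.5 − 21.5)/2 = 2.5 m; q_8 = 0.73 × 0.17 × 2.5 = 0.3103 m³/s
w_9 = (26.5 − 23.6)/2 = 1.45 m; q_9 = 0.50 × 0.09 × 1.45 = 0.06525 m³/s
Q = Σ qᵢ = 5.132 m³/s

5.13 m³/s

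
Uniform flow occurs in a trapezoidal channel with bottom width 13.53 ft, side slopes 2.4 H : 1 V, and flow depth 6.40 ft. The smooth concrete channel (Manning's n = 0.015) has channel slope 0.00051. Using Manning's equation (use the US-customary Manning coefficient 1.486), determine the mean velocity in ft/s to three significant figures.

A = (b + z·y)·y = (13.53 + 2.4×6.40)×6.40 = 184.9 ft²
P = b + 2y√(1+z²) = 13.53 + 2×6.40×√(1+2.4²) = 46.81 ft
R = A/P = 184.9/46.81 = 3.950 ft
Q = (1.486/n)·A·R^(2/3)·S^(1/2) = (1.486/0.015) × 184.9 × 3.950^(2/3) × 0.00051^(1/2) = 1034 ft³/s
V = Q/A = 1034/184.9 = 5.590 ft/s

5.59 ft/s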